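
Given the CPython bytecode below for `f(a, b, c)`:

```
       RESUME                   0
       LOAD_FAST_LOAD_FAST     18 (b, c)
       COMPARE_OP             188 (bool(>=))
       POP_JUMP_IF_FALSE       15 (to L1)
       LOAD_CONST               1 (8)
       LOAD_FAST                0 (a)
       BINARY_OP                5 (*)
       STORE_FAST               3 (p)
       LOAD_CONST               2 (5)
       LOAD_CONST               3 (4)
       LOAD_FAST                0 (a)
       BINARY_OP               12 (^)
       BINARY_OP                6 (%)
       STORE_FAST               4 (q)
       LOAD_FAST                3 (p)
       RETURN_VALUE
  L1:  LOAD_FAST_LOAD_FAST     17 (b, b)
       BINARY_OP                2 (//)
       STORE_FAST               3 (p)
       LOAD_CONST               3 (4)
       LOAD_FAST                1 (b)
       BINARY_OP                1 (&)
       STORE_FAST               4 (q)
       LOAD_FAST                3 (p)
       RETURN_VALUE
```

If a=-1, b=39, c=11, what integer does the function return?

-8

LOAD_FAST_LOAD_FAST b,c → push 39,11. Stack: [39, 11]
COMPARE_OP bool(>=) → 39 vs 11 = True. Stack: [True]
POP_JUMP_IF_FALSE → pop True; no jump. Stack: []
LOAD_CONST → push 8. Stack: [8]
LOAD_FAST a → push -1. Stack: [8, -1]
BINARY_OP * → 8 * -1 = -8. Stack: [-8]
STORE_FAST p → p=-8. Stack: []
LOAD_CONST → push 5. Stack: [5]
LOAD_CONST → push 4. Stack: [5, 4]
LOAD_FAST a → push -1. Stack: [5, 4, -1]
BINARY_OP ^ → 4 ^ -1 = -5. Stack: [5, -5]
BINARY_OP % → 5 % -5 = 0. Stack: [0]
STORE_FAST q → q=0. Stack: []
LOAD_FAST p → push -8. Stack: [-8]
RETURN_VALUE → return -8.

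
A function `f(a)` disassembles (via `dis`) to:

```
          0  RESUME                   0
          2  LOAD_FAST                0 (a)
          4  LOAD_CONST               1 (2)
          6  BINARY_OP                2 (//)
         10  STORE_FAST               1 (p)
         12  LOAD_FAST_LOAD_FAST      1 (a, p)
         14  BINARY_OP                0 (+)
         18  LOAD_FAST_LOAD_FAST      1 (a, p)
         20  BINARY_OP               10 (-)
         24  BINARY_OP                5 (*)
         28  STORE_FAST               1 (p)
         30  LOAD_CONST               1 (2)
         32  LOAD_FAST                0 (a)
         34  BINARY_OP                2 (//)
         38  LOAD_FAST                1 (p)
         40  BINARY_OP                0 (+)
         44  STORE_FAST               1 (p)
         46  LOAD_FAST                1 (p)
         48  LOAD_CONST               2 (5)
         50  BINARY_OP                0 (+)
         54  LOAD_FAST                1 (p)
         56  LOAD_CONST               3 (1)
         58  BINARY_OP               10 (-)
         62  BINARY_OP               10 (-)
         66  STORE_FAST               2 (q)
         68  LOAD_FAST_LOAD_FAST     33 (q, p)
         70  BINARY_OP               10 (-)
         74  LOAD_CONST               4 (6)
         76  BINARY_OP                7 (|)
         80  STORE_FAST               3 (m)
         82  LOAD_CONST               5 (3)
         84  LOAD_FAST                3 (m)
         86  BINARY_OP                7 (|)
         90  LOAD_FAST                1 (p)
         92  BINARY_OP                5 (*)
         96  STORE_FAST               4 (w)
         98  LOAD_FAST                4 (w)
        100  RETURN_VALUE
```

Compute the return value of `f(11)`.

LOAD_FAST a → push 11. Stack: [11]
LOAD_CONST → push 2. Stack: [11, 2]
BINARY_OP // → 11 // 2 = 5. Stack: [5]
STORE_FAST p → p=5. Stack: []
LOAD_FAST_LOAD_FAST a,p → push 11,5. Stack: [11, 5]
BINARY_OP + → 11 + 5 = 16. Stack: [16]
LOAD_FAST_LOAD_FAST a,p → push 11,5. Stack: [16, 11, 5]
BINARY_OP - → 11 - 5 = 6. Stack: [16, 6]
BINARY_OP * → 16 * 6 = 96. Stack: [96]
STORE_FAST p → p=96. Stack: []
LOAD_CONST → push 2. Stack: [2]
LOAD_FAST a → push 11. Stack: [2, 11]
BINARY_OP // → 2 // 11 = 0. Stack: [0]
LOAD_FAST p → push 96. Stack: [0, 96]
BINARY_OP + → 0 + 96 = 96. Stack: [96]
STORE_FAST p → p=96. Stack: []
LOAD_FAST p → push 96. Stack: [96]
LOAD_CONST → push 5. Stack: [96, 5]
BINARY_OP + → 96 + 5 = 101. Stack: [101]
LOAD_FAST p → push 96. Stack: [101, 96]
LOAD_CONST → push 1. Stack: [101, 96, 1]
BINARY_OP - → 96 - 1 = 95. Stack: [101, 95]
BINARY_OP - → 101 - 95 = 6. Stack: [6]
STORE_FAST q → q=6. Stack: []
LOAD_FAST_LOAD_FAST q,p → push 6,96. Stack: [6, 96]
BINARY_OP - → 6 - 96 = -90. Stack: [-90]
LOAD_CONST → push 6. Stack: [-90, 6]
BINARY_OP | → -90 | 6 = -90. Stack: [-90]
STORE_FAST m → m=-90. Stack: []
LOAD_CONST → push 3. Stack: [3]
LOAD_FAST m → push -90. Stack: [3, -90]
BINARY_OP | → 3 | -90 = -89. Stack: [-89]
LOAD_FAST p → push 96. Stack: [-89, 96]
BINARY_OP * → -89 * 96 = -8544. Stack: [-8544]
STORE_FAST w → w=-8544. Stack: []
LOAD_FAST w → push -8544. Stack: [-8544]
RETURN_VALUE → return -8544.

-8544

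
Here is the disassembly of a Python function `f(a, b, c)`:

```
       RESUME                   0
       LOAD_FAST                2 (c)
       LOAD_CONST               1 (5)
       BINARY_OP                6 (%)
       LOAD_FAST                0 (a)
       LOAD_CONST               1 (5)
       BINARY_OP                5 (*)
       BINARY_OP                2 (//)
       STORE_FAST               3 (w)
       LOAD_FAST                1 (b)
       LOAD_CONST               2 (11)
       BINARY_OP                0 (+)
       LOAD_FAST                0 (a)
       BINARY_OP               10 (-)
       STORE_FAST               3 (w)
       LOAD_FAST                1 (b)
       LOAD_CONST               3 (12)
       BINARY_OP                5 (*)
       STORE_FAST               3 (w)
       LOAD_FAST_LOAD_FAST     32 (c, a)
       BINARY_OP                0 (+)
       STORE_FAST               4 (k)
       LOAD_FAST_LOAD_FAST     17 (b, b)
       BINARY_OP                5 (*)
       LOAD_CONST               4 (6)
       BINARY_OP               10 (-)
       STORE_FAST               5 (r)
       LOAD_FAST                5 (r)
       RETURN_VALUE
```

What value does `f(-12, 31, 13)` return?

955

LOAD_FAST c → push 13. Stack: [13]
LOAD_CONST → push 5. Stack: [13, 5]
BINARY_OP % → 13 % 5 = 3. Stack: [3]
LOAD_FAST a → push -12. Stack: [3, -12]
LOAD_CONST → push 5. Stack: [3, -12, 5]
BINARY_OP * → -12 * 5 = -60. Stack: [3, -60]
BINARY_OP // → 3 // -60 = -1. Stack: [-1]
STORE_FAST w → w=-1. Stack: []
LOAD_FAST b → push 31. Stack: [31]
LOAD_CONST → push 11. Stack: [31, 11]
BINARY_OP + → 31 + 11 = 42. Stack: [42]
LOAD_FAST a → push -12. Stack: [42, -12]
BINARY_OP - → 42 - -12 = 54. Stack: [54]
STORE_FAST w → w=54. Stack: []
LOAD_FAST b → push 31. Stack: [31]
LOAD_CONST → push 12. Stack: [31, 12]
BINARY_OP * → 31 * 12 = 372. Stack: [372]
STORE_FAST w → w=372. Stack: []
LOAD_FAST_LOAD_FAST c,a → push 13,-12. Stack: [13, -12]
BINARY_OP + → 13 + -12 = 1. Stack: [1]
STORE_FAST k → k=1. Stack: []
LOAD_FAST_LOAD_FAST b,b → push 31,31. Stack: [31, 31]
BINARY_OP * → 31 * 31 = 961. Stack: [961]
LOAD_CONST → push 6. Stack: [961, 6]
BINARY_OP - → 961 - 6 = 955. Stack: [955]
STORE_FAST r → r=955. Stack: []
LOAD_FAST r → push 955. Stack: [955]
RETURN_VALUE → return 955.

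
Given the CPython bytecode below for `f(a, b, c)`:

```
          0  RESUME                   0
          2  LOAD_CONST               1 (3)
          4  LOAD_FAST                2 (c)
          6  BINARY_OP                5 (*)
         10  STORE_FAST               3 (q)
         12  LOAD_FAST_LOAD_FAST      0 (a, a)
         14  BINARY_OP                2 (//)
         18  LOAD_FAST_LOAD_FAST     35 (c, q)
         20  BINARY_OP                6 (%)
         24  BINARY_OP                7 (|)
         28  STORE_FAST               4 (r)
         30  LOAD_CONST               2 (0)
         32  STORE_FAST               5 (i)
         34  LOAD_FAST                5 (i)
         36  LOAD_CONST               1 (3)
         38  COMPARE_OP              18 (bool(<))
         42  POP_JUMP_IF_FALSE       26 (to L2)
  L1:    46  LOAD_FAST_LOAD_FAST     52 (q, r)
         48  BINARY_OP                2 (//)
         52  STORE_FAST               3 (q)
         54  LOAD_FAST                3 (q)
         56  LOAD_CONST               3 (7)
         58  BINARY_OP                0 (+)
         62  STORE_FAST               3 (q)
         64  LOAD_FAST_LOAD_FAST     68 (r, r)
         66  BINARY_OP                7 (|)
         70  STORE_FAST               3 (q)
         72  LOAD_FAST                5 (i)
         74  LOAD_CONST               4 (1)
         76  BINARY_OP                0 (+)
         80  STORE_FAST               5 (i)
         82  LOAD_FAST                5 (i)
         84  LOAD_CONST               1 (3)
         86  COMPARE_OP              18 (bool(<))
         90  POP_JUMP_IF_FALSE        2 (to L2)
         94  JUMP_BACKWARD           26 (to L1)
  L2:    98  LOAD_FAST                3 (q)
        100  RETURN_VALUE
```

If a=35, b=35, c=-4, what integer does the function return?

LOAD_CONST → push 3
LOAD_FAST c → push -4
BINARY_OP * → 3 * -4 = -12
STORE_FAST q → q=-12
LOAD_FAST_LOAD_FAST a,a → push 35,35
BINARY_OP // → 35 // 35 = 1
LOAD_FAST_LOAD_FAST c,q → push -4,-12
BINARY_OP % → -4 % -12 = -4
BINARY_OP | → 1 | -4 = -3
STORE_FAST r → r=-3
LOAD_CONST → push 0
STORE_FAST i → i=0
LOAD_FAST i → push 0
LOAD_CONST → push 3
COMPARE_OP bool(<) → 0 vs 3 = True
POP_JUMP_IF_FALSE → pop True; no jump
LOAD_FAST_LOAD_FAST q,r → push -12,-3
BINARY_OP // → -12 // -3 = 4
STORE_FAST q → q=4
LOAD_FAST q → push 4
LOAD_CONST → push 7
BINARY_OP + → 4 + 7 = 11
STORE_FAST q → q=11
LOAD_FAST_LOAD_FAST r,r → push -3,-3
BINARY_OP | → -3 | -3 = -3
STORE_FAST q → q=-3
LOAD_FAST i → push 0
LOAD_CONST → push 1
BINARY_OP + → 0 + 1 = 1
STORE_FAST i → i=1
LOAD_FAST i → push 1
LOAD_CONST → push 3
COMPARE_OP bool(<) → 1 vs 3 = True
POP_JUMP_IF_FALSE → pop True; no jump
LOAD_FAST_LOAD_FAST q,r → push -3,-3
BINARY_OP // → -3 // -3 = 1
STORE_FAST q → q=1
LOAD_FAST q → push 1
LOAD_CONST → push 7
BINARY_OP + → 1 + 7 = 8
STORE_FAST q → q=8
LOAD_FAST_LOAD_FAST r,r → push -3,-3
BINARY_OP | → -3 | -3 = -3
STORE_FAST q → q=-3
LOAD_FAST i → push 1
LOAD_CONST → push 1
BINARY_OP + → 1 + 1 = 2
STORE_FAST i → i=2
LOAD_FAST i → push 2
LOAD_CONST → push 3
COMPARE_OP bool(<) → 2 vs 3 = True
POP_JUMP_IF_FALSE → pop True; no jump
LOAD_FAST_LOAD_FAST q,r → push -3,-3
BINARY_OP // → -3 // -3 = 1
STORE_FAST q → q=1
LOAD_FAST q → push 1
LOAD_CONST → push 7
BINARY_OP + → 1 + 7 = 8
STORE_FAST q → q=8
LOAD_FAST_LOAD_FAST r,r → push -3,-3
BINARY_OP | → -3 | -3 = -3
STORE_FAST q → q=-3
LOAD_FAST i → push 2
LOAD_CONST → push 1
BINARY_OP + → 2 + 1 = 3
STORE_FAST i → i=3
LOAD_FAST i → push 3
LOAD_CONST → push 3
COMPARE_OP bool(<) → 3 vs 3 = False
POP_JUMP_IF_FALSE → pop False; jump
LOAD_FAST q → push -3
RETURN_VALUE → return -3.

-3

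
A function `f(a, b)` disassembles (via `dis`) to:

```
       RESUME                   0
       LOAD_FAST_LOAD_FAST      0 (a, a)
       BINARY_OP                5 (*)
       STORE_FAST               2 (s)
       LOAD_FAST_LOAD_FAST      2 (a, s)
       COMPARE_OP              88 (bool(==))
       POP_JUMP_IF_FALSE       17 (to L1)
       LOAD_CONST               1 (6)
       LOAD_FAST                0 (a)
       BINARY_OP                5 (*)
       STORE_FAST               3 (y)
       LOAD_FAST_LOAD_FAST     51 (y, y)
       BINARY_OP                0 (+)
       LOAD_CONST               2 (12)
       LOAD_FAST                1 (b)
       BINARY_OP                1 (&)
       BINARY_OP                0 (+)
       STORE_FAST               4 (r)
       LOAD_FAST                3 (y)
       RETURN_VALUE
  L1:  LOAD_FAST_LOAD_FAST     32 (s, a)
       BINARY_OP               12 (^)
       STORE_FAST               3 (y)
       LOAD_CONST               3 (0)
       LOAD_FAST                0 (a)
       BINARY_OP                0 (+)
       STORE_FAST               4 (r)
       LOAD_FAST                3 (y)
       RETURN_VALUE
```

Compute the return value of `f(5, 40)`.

28

LOAD_FAST_LOAD_FAST a,a → push 5,5. Stack: [5, 5]
BINARY_OP * → 5 * 5 = 25. Stack: [25]
STORE_FAST s → s=25. Stack: []
LOAD_FAST_LOAD_FAST a,s → push 5,25. Stack: [5, 25]
COMPARE_OP bool(==) → 5 vs 25 = False. Stack: [False]
POP_JUMP_IF_FALSE → pop False; jump. Stack: []
LOAD_FAST_LOAD_FAST s,a → push 25,5. Stack: [25, 5]
BINARY_OP ^ → 25 ^ 5 = 28. Stack: [28]
STORE_FAST y → y=28. Stack: []
LOAD_CONST → push 0. Stack: [0]
LOAD_FAST a → push 5. Stack: [0, 5]
BINARY_OP + → 0 + 5 = 5. Stack: [5]
STORE_FAST r → r=5. Stack: []
LOAD_FAST y → push 28. Stack: [28]
RETURN_VALUE → return 28.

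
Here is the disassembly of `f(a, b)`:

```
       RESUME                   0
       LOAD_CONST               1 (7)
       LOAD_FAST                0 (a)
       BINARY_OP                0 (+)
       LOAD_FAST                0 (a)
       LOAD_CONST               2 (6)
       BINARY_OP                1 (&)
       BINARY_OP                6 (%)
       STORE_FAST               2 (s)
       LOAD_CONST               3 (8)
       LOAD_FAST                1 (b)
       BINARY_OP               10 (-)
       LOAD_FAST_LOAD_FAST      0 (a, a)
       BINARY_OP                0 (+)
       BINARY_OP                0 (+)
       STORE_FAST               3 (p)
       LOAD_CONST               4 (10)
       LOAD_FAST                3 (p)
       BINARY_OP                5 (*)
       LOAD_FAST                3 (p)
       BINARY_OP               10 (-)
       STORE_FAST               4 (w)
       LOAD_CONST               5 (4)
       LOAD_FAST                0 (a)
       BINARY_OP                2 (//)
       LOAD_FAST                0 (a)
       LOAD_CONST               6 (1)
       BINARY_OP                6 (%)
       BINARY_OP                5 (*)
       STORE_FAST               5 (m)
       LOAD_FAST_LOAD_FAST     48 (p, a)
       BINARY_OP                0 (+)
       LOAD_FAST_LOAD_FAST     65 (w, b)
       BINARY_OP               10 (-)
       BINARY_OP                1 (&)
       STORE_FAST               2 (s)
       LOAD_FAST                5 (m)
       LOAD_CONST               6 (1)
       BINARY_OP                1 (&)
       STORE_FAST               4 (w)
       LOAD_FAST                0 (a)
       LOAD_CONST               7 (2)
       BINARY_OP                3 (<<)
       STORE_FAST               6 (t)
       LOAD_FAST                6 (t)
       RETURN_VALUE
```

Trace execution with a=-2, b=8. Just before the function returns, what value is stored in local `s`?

LOAD_CONST → push 7. Stack: [7]
LOAD_FAST a → push -2. Stack: [7, -2]
BINARY_OP + → 7 + -2 = 5. Stack: [5]
LOAD_FAST a → push -2. Stack: [5, -2]
LOAD_CONST → push 6. Stack: [5, -2, 6]
BINARY_OP & → -2 & 6 = 6. Stack: [5, 6]
BINARY_OP % → 5 % 6 = 5. Stack: [5]
STORE_FAST s → s=5. Stack: []
LOAD_CONST → push 8. Stack: [8]
LOAD_FAST b → push 8. Stack: [8, 8]
BINARY_OP - → 8 - 8 = 0. Stack: [0]
LOAD_FAST_LOAD_FAST a,a → push -2,-2. Stack: [0, -2, -2]
BINARY_OP + → -2 + -2 = -4. Stack: [0, -4]
BINARY_OP + → 0 + -4 = -4. Stack: [-4]
STORE_FAST p → p=-4. Stack: []
LOAD_CONST → push 10. Stack: [10]
LOAD_FAST p → push -4. Stack: [10, -4]
BINARY_OP * → 10 * -4 = -40. Stack: [-40]
LOAD_FAST p → push -4. Stack: [-40, -4]
BINARY_OP - → -40 - -4 = -36. Stack: [-36]
STORE_FAST w → w=-36. Stack: []
LOAD_CONST → push 4. Stack: [4]
LOAD_FAST a → push -2. Stack: [4, -2]
BINARY_OP // → 4 // -2 = -2. Stack: [-2]
LOAD_FAST a → push -2. Stack: [-2, -2]
LOAD_CONST → push 1. Stack: [-2, -2, 1]
BINARY_OP % → -2 % 1 = 0. Stack: [-2, 0]
BINARY_OP * → -2 * 0 = 0. Stack: [0]
STORE_FAST m → m=0. Stack: []
LOAD_FAST_LOAD_FAST p,a → push -4,-2. Stack: [-4, -2]
BINARY_OP + → -4 + -2 = -6. Stack: [-6]
LOAD_FAST_LOAD_FAST w,b → push -36,8. Stack: [-6, -36, 8]
BINARY_OP - → -36 - 8 = -44. Stack: [-6, -44]
BINARY_OP & → -6 & -44 = -48. Stack: [-48]
STORE_FAST s → s=-48. Stack: []
LOAD_FAST m → push 0. Stack: [0]
LOAD_CONST → push 1. Stack: [0, 1]
BINARY_OP & → 0 & 1 = 0. Stack: [0]
STORE_FAST w → w=0. Stack: []
LOAD_FAST a → push -2. Stack: [-2]
LOAD_CONST → push 2. Stack: [-2, 2]
BINARY_OP << → -2 << 2 = -8. Stack: [-8]
STORE_FAST t → t=-8. Stack: []
LOAD_FAST t → push -8. Stack: [-8]
RETURN_VALUE → return -8.

-48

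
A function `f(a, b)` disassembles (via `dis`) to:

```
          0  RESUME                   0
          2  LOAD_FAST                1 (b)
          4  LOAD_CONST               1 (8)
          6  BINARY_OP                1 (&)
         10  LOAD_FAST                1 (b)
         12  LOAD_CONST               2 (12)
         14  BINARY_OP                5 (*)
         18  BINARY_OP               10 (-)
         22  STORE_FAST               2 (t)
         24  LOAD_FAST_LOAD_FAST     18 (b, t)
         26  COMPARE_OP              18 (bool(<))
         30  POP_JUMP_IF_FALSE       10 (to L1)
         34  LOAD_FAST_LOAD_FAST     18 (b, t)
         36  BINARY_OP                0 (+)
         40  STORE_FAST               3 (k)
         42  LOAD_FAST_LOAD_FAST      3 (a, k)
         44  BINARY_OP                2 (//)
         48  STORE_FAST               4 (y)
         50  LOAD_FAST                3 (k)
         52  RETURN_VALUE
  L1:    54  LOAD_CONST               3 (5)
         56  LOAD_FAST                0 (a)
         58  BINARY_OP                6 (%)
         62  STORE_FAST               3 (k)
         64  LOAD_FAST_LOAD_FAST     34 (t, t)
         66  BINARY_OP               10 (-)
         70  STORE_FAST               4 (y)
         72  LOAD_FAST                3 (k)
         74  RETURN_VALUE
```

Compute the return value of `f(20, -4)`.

52

LOAD_FAST b → push -4. Stack: [-4]
LOAD_CONST → push 8. Stack: [-4, 8]
BINARY_OP & → -4 & 8 = 8. Stack: [8]
LOAD_FAST b → push -4. Stack: [8, -4]
LOAD_CONST → push 12. Stack: [8, -4, 12]
BINARY_OP * → -4 * 12 = -48. Stack: [8, -48]
BINARY_OP - → 8 - -48 = 56. Stack: [56]
STORE_FAST t → t=56. Stack: []
LOAD_FAST_LOAD_FAST b,t → push -4,56. Stack: [-4, 56]
COMPARE_OP bool(<) → -4 vs 56 = True. Stack: [True]
POP_JUMP_IF_FALSE → pop True; no jump. Stack: []
LOAD_FAST_LOAD_FAST b,t → push -4,56. Stack: [-4, 56]
BINARY_OP + → -4 + 56 = 52. Stack: [52]
STORE_FAST k → k=52. Stack: []
LOAD_FAST_LOAD_FAST a,k → push 20,52. Stack: [20, 52]
BINARY_OP // → 20 // 52 = 0. Stack: [0]
STORE_FAST y → y=0. Stack: []
LOAD_FAST k → push 52. Stack: [52]
RETURN_VALUE → return 52.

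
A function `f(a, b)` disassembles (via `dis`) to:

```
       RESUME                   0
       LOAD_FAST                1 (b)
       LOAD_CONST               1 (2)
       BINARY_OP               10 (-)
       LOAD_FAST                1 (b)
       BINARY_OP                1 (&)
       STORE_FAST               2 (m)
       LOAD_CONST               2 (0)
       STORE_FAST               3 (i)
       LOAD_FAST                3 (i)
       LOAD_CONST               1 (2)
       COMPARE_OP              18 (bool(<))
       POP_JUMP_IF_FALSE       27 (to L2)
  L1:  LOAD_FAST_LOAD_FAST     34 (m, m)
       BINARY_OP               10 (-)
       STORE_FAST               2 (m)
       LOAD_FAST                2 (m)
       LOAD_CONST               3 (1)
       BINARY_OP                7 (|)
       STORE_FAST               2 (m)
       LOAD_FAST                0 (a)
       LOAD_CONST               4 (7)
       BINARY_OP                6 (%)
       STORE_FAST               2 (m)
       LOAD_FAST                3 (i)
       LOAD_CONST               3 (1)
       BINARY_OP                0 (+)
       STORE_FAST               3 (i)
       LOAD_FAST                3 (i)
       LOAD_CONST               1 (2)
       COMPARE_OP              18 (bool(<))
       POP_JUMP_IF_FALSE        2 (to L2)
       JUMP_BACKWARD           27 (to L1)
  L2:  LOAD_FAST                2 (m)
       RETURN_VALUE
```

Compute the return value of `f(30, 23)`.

2

LOAD_FAST b → push 23. Stack: [23]
LOAD_CONST → push 2. Stack: [23, 2]
BINARY_OP - → 23 - 2 = 21. Stack: [21]
LOAD_FAST b → push 23. Stack: [21, 23]
BINARY_OP & → 21 & 23 = 21. Stack: [21]
STORE_FAST m → m=21. Stack: []
LOAD_CONST → push 0. Stack: [0]
STORE_FAST i → i=0. Stack: []
LOAD_FAST i → push 0. Stack: [0]
LOAD_CONST → push 2. Stack: [0, 2]
COMPARE_OP bool(<) → 0 vs 2 = True. Stack: [True]
POP_JUMP_IF_FALSE → pop True; no jump. Stack: []
LOAD_FAST_LOAD_FAST m,m → push 21,21. Stack: [21, 21]
BINARY_OP - → 21 - 21 = 0. Stack: [0]
STORE_FAST m → m=0. Stack: []
LOAD_FAST m → push 0. Stack: [0]
LOAD_CONST → push 1. Stack: [0, 1]
BINARY_OP | → 0 | 1 = 1. Stack: [1]
STORE_FAST m → m=1. Stack: []
LOAD_FAST a → push 30. Stack: [30]
LOAD_CONST → push 7. Stack: [30, 7]
BINARY_OP % → 30 % 7 = 2. Stack: [2]
STORE_FAST m → m=2. Stack: []
LOAD_FAST i → push 0. Stack: [0]
LOAD_CONST → push 1. Stack: [0, 1]
BINARY_OP + → 0 + 1 = 1. Stack: [1]
STORE_FAST i → i=1. Stack: []
LOAD_FAST i → push 1. Stack: [1]
LOAD_CONST → push 2. Stack: [1, 2]
COMPARE_OP bool(<) → 1 vs 2 = True. Stack: [True]
POP_JUMP_IF_FALSE → pop True; no jump. Stack: []
LOAD_FAST_LOAD_FAST m,m → push 2,2. Stack: [2, 2]
BINARY_OP - → 2 - 2 = 0. Stack: [0]
STORE_FAST m → m=0. Stack: []
LOAD_FAST m → push 0. Stack: [0]
LOAD_CONST → push 1. Stack: [0, 1]
BINARY_OP | → 0 | 1 = 1. Stack: [1]
STORE_FAST m → m=1. Stack: []
LOAD_FAST a → push 30. Stack: [30]
LOAD_CONST → push 7. Stack: [30, 7]
BINARY_OP % → 30 % 7 = 2. Stack: [2]
STORE_FAST m → m=2. Stack: []
LOAD_FAST i → push 1. Stack: [1]
LOAD_CONST → push 1. Stack: [1, 1]
BINARY_OP + → 1 + 1 = 2. Stack: [2]
STORE_FAST i → i=2. Stack: []
LOAD_FAST i → push 2. Stack: [2]
LOAD_CONST → push 2. Stack: [2, 2]
COMPARE_OP bool(<) → 2 vs 2 = False. Stack: [False]
POP_JUMP_IF_FALSE → pop False; jump. Stack: []
LOAD_FAST m → push 2. Stack: [2]
RETURN_VALUE → return 2.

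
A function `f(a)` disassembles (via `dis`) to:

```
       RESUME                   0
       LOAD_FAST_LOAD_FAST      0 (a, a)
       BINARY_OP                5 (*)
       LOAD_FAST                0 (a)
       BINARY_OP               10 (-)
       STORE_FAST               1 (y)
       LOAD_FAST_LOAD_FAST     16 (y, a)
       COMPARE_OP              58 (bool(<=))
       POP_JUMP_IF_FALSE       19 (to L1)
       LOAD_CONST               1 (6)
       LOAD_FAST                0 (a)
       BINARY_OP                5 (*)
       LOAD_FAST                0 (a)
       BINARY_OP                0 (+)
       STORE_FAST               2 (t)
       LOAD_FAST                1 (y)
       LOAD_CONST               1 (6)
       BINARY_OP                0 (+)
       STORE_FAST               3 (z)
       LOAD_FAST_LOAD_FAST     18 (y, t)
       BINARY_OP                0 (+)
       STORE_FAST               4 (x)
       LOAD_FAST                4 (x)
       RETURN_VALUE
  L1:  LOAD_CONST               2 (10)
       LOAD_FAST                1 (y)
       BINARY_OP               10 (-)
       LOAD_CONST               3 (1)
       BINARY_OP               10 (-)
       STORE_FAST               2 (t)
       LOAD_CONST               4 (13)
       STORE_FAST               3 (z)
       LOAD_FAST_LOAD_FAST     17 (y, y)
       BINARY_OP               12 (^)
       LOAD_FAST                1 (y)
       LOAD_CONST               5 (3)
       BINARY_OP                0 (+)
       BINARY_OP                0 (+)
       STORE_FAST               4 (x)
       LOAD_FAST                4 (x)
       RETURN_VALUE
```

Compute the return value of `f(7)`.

45

LOAD_FAST_LOAD_FAST a,a → push 7,7. Stack: [7, 7]
BINARY_OP * → 7 * 7 = 49. Stack: [49]
LOAD_FAST a → push 7. Stack: [49, 7]
BINARY_OP - → 49 - 7 = 42. Stack: [42]
STORE_FAST y → y=42. Stack: []
LOAD_FAST_LOAD_FAST y,a → push 42,7. Stack: [42, 7]
COMPARE_OP bool(<=) → 42 vs 7 = False. Stack: [False]
POP_JUMP_IF_FALSE → pop False; jump. Stack: []
LOAD_CONST → push 10. Stack: [10]
LOAD_FAST y → push 42. Stack: [10, 42]
BINARY_OP - → 10 - 42 = -32. Stack: [-32]
LOAD_CONST → push 1. Stack: [-32, 1]
BINARY_OP - → -32 - 1 = -33. Stack: [-33]
STORE_FAST t → t=-33. Stack: []
LOAD_CONST → push 13. Stack: [13]
STORE_FAST z → z=13. Stack: []
LOAD_FAST_LOAD_FAST y,y → push 42,42. Stack: [42, 42]
BINARY_OP ^ → 42 ^ 42 = 0. Stack: [0]
LOAD_FAST y → push 42. Stack: [0, 42]
LOAD_CONST → push 3. Stack: [0, 42, 3]
BINARY_OP + → 42 + 3 = 45. Stack: [0, 45]
BINARY_OP + → 0 + 45 = 45. Stack: [45]
STORE_FAST x → x=45. Stack: []
LOAD_FAST x → push 45. Stack: [45]
RETURN_VALUE → return 45.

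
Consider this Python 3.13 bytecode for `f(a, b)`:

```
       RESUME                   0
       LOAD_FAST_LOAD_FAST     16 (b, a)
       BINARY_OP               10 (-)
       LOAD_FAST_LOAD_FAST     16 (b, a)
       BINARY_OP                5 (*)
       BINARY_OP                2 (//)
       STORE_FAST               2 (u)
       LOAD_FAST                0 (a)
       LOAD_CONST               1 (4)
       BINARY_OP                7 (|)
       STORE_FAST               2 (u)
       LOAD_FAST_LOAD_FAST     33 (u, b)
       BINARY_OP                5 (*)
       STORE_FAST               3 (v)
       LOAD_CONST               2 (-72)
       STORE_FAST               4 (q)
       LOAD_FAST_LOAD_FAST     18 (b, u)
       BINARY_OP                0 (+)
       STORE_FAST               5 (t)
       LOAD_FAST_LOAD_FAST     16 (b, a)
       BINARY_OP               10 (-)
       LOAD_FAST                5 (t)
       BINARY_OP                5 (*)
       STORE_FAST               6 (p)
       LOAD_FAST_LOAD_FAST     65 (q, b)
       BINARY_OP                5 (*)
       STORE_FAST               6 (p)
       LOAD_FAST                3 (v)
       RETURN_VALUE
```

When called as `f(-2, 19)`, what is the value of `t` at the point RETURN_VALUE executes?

LOAD_FAST_LOAD_FAST b,a → push 19,-2. Stack: [19, -2]
BINARY_OP - → 19 - -2 = 21. Stack: [21]
LOAD_FAST_LOAD_FAST b,a → push 19,-2. Stack: [21, 19, -2]
BINARY_OP * → 19 * -2 = -38. Stack: [21, -38]
BINARY_OP // → 21 // -38 = -1. Stack: [-1]
STORE_FAST u → u=-1. Stack: []
LOAD_FAST a → push -2. Stack: [-2]
LOAD_CONST → push 4. Stack: [-2, 4]
BINARY_OP | → -2 | 4 = -2. Stack: [-2]
STORE_FAST u → u=-2. Stack: []
LOAD_FAST_LOAD_FAST u,b → push -2,19. Stack: [-2, 19]
BINARY_OP * → -2 * 19 = -38. Stack: [-38]
STORE_FAST v → v=-38. Stack: []
LOAD_CONST → push -72. Stack: [-72]
STORE_FAST q → q=-72. Stack: []
LOAD_FAST_LOAD_FAST b,u → push 19,-2. Stack: [19, -2]
BINARY_OP + → 19 + -2 = 17. Stack: [17]
STORE_FAST t → t=17. Stack: []
LOAD_FAST_LOAD_FAST b,a → push 19,-2. Stack: [19, -2]
BINARY_OP - → 19 - -2 = 21. Stack: [21]
LOAD_FAST t → push 17. Stack: [21, 17]
BINARY_OP * → 21 * 17 = 357. Stack: [357]
STORE_FAST p → p=357. Stack: []
LOAD_FAST_LOAD_FAST q,b → push -72,19. Stack: [-72, 19]
BINARY_OP * → -72 * 19 = -1368. Stack: [-1368]
STORE_FAST p → p=-1368. Stack: []
LOAD_FAST v → push -38. Stack: [-38]
RETURN_VALUE → return -38.

17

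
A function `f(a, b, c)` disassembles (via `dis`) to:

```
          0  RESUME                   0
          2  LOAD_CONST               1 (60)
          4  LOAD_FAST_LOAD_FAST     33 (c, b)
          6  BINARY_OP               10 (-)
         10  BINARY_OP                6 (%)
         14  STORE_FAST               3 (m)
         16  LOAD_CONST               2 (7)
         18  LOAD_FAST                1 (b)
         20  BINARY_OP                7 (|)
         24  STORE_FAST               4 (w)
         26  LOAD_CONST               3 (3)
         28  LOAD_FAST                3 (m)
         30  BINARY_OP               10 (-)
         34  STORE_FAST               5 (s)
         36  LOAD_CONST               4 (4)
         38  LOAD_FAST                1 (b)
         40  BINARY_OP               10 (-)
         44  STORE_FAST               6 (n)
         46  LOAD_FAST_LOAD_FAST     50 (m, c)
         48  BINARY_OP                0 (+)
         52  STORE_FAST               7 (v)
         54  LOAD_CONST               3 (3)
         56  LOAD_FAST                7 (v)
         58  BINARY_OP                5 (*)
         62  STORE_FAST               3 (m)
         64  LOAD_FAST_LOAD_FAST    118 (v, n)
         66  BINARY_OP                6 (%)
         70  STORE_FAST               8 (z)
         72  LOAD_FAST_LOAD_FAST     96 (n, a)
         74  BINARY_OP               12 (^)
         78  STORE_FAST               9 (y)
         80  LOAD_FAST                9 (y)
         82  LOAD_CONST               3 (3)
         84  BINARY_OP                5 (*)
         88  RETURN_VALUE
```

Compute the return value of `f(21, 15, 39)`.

LOAD_CONST → push 60. Stack: [60]
LOAD_FAST_LOAD_FAST c,b → push 39,15. Stack: [60, 39, 15]
BINARY_OP - → 39 - 15 = 24. Stack: [60, 24]
BINARY_OP % → 60 % 24 = 12. Stack: [12]
STORE_FAST m → m=12. Stack: []
LOAD_CONST → push 7. Stack: [7]
LOAD_FAST b → push 15. Stack: [7, 15]
BINARY_OP | → 7 | 15 = 15. Stack: [15]
STORE_FAST w → w=15. Stack: []
LOAD_CONST → push 3. Stack: [3]
LOAD_FAST m → push 12. Stack: [3, 12]
BINARY_OP - → 3 - 12 = -9. Stack: [-9]
STORE_FAST s → s=-9. Stack: []
LOAD_CONST → push 4. Stack: [4]
LOAD_FAST b → push 15. Stack: [4, 15]
BINARY_OP - → 4 - 15 = -11. Stack: [-11]
STORE_FAST n → n=-11. Stack: []
LOAD_FAST_LOAD_FAST m,c → push 12,39. Stack: [12, 39]
BINARY_OP + → 12 + 39 = 51. Stack: [51]
STORE_FAST v → v=51. Stack: []
LOAD_CONST → push 3. Stack: [3]
LOAD_FAST v → push 51. Stack: [3, 51]
BINARY_OP * → 3 * 51 = 153. Stack: [153]
STORE_FAST m → m=153. Stack: []
LOAD_FAST_LOAD_FAST v,n → push 51,-11. Stack: [51, -11]
BINARY_OP % → 51 % -11 = -4. Stack: [-4]
STORE_FAST z → z=-4. Stack: []
LOAD_FAST_LOAD_FAST n,a → push -11,21. Stack: [-11, 21]
BINARY_OP ^ → -11 ^ 21 = -32. Stack: [-32]
STORE_FAST y → y=-32. Stack: []
LOAD_FAST y → push -32. Stack: [-32]
LOAD_CONST → push 3. Stack: [-32, 3]
BINARY_OP * → -32 * 3 = -96. Stack: [-96]
RETURN_VALUE → return -96.

-96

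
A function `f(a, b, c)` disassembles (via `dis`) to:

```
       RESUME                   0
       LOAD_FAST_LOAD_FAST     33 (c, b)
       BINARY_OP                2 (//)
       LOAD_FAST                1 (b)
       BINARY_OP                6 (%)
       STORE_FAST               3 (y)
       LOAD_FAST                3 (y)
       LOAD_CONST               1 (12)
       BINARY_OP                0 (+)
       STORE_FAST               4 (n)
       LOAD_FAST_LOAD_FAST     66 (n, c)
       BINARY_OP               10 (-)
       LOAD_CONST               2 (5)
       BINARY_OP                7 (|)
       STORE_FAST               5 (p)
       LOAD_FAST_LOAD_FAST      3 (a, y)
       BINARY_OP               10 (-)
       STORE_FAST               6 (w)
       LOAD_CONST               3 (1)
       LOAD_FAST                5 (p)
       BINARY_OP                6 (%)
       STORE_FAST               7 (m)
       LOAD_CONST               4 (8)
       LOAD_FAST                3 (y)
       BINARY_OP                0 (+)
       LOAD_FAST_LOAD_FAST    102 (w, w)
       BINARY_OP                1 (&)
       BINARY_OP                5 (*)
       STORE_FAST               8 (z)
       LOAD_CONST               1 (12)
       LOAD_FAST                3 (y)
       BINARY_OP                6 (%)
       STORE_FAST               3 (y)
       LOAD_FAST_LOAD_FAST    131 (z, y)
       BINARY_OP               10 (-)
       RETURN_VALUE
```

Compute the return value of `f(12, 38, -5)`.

LOAD_FAST_LOAD_FAST c,b → push -5,38. Stack: [-5, 38]
BINARY_OP // → -5 // 38 = -1. Stack: [-1]
LOAD_FAST b → push 38. Stack: [-1, 38]
BINARY_OP % → -1 % 38 = 37. Stack: [37]
STORE_FAST y → y=37. Stack: []
LOAD_FAST y → push 37. Stack: [37]
LOAD_CONST → push 12. Stack: [37, 12]
BINARY_OP + → 37 + 12 = 49. Stack: [49]
STORE_FAST n → n=49. Stack: []
LOAD_FAST_LOAD_FAST n,c → push 49,-5. Stack: [49, -5]
BINARY_OP - → 49 - -5 = 54. Stack: [54]
LOAD_CONST → push 5. Stack: [54, 5]
BINARY_OP | → 54 | 5 = 55. Stack: [55]
STORE_FAST p → p=55. Stack: []
LOAD_FAST_LOAD_FAST a,y → push 12,37. Stack: [12, 37]
BINARY_OP - → 12 - 37 = -25. Stack: [-25]
STORE_FAST w → w=-25. Stack: []
LOAD_CONST → push 1. Stack: [1]
LOAD_FAST p → push 55. Stack: [1, 55]
BINARY_OP % → 1 % 55 = 1. Stack: [1]
STORE_FAST m → m=1. Stack: []
LOAD_CONST → push 8. Stack: [8]
LOAD_FAST y → push 37. Stack: [8, 37]
BINARY_OP + → 8 + 37 = 45. Stack: [45]
LOAD_FAST_LOAD_FAST w,w → push -25,-25. Stack: [45, -25, -25]
BINARY_OP & → -25 & -25 = -25. Stack: [45, -25]
BINARY_OP * → 45 * -25 = -1125. Stack: [-1125]
STORE_FAST z → z=-1125. Stack: []
LOAD_CONST → push 12. Stack: [12]
LOAD_FAST y → push 37. Stack: [12, 37]
BINARY_OP % → 12 % 37 = 12. Stack: [12]
STORE_FAST y → y=12. Stack: []
LOAD_FAST_LOAD_FAST z,y → push -1125,12. Stack: [-1125, 12]
BINARY_OP - → -1125 - 12 = -1137. Stack: [-1137]
RETURN_VALUE → return -1137.

-1137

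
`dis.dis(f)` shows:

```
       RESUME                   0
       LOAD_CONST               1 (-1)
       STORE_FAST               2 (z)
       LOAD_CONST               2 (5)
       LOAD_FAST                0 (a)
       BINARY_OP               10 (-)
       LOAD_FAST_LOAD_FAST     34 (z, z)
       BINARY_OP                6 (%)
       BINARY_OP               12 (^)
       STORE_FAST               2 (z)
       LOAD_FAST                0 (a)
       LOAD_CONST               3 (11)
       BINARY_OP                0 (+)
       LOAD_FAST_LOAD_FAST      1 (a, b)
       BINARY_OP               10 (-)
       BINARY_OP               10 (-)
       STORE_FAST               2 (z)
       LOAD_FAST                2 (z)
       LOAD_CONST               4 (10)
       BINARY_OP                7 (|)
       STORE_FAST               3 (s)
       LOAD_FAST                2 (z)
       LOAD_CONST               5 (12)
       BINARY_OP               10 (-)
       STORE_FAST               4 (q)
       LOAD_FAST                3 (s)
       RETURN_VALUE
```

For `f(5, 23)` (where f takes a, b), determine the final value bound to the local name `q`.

22

LOAD_CONST → push -1. Stack: [-1]
STORE_FAST z → z=-1. Stack: []
LOAD_CONST → push 5. Stack: [5]
LOAD_FAST a → push 5. Stack: [5, 5]
BINARY_OP - → 5 - 5 = 0. Stack: [0]
LOAD_FAST_LOAD_FAST z,z → push -1,-1. Stack: [0, -1, -1]
BINARY_OP % → -1 % -1 = 0. Stack: [0, 0]
BINARY_OP ^ → 0 ^ 0 = 0. Stack: [0]
STORE_FAST z → z=0. Stack: []
LOAD_FAST a → push 5. Stack: [5]
LOAD_CONST → push 11. Stack: [5, 11]
BINARY_OP + → 5 + 11 = 16. Stack: [16]
LOAD_FAST_LOAD_FAST a,b → push 5,23. Stack: [16, 5, 23]
BINARY_OP - → 5 - 23 = -18. Stack: [16, -18]
BINARY_OP - → 16 - -18 = 34. Stack: [34]
STORE_FAST z → z=34. Stack: []
LOAD_FAST z → push 34. Stack: [34]
LOAD_CONST → push 10. Stack: [34, 10]
BINARY_OP | → 34 | 10 = 42. Stack: [42]
STORE_FAST s → s=42. Stack: []
LOAD_FAST z → push 34. Stack: [34]
LOAD_CONST → push 12. Stack: [34, 12]
BINARY_OP - → 34 - 12 = 22. Stack: [22]
STORE_FAST q → q=22. Stack: []
LOAD_FAST s → push 42. Stack: [42]
RETURN_VALUE → return 42.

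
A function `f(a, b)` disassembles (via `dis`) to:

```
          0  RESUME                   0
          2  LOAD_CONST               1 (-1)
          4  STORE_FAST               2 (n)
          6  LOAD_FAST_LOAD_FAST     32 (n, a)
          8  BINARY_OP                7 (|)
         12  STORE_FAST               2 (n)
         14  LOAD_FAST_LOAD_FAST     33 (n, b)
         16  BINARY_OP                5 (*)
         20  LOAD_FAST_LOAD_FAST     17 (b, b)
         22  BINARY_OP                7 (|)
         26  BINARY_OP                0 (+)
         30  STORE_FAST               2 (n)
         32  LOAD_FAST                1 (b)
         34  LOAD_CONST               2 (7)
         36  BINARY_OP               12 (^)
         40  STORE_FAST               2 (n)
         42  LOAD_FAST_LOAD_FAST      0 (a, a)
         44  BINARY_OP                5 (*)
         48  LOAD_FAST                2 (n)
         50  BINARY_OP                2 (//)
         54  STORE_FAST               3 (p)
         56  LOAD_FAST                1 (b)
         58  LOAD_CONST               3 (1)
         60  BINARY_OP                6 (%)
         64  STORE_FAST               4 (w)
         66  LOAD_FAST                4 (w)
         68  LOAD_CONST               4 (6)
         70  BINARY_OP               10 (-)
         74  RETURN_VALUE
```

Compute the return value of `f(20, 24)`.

-6

LOAD_CONST → push -1. Stack: [-1]
STORE_FAST n → n=-1. Stack: []
LOAD_FAST_LOAD_FAST n,a → push -1,20. Stack: [-1, 20]
BINARY_OP | → -1 | 20 = -1. Stack: [-1]
STORE_FAST n → n=-1. Stack: []
LOAD_FAST_LOAD_FAST n,b → push -1,24. Stack: [-1, 24]
BINARY_OP * → -1 * 24 = -24. Stack: [-24]
LOAD_FAST_LOAD_FAST b,b → push 24,24. Stack: [-24, 24, 24]
BINARY_OP | → 24 | 24 = 24. Stack: [-24, 24]
BINARY_OP + → -24 + 24 = 0. Stack: [0]
STORE_FAST n → n=0. Stack: []
LOAD_FAST b → push 24. Stack: [24]
LOAD_CONST → push 7. Stack: [24, 7]
BINARY_OP ^ → 24 ^ 7 = 31. Stack: [31]
STORE_FAST n → n=31. Stack: []
LOAD_FAST_LOAD_FAST a,a → push 20,20. Stack: [20, 20]
BINARY_OP * → 20 * 20 = 400. Stack: [400]
LOAD_FAST n → push 31. Stack: [400, 31]
BINARY_OP // → 400 // 31 = 12. Stack: [12]
STORE_FAST p → p=12. Stack: []
LOAD_FAST b → push 24. Stack: [24]
LOAD_CONST → push 1. Stack: [24, 1]
BINARY_OP % → 24 % 1 = 0. Stack: [0]
STORE_FAST w → w=0. Stack: []
LOAD_FAST w → push 0. Stack: [0]
LOAD_CONST → push 6. Stack: [0, 6]
BINARY_OP - → 0 - 6 = -6. Stack: [-6]
RETURN_VALUE → return -6.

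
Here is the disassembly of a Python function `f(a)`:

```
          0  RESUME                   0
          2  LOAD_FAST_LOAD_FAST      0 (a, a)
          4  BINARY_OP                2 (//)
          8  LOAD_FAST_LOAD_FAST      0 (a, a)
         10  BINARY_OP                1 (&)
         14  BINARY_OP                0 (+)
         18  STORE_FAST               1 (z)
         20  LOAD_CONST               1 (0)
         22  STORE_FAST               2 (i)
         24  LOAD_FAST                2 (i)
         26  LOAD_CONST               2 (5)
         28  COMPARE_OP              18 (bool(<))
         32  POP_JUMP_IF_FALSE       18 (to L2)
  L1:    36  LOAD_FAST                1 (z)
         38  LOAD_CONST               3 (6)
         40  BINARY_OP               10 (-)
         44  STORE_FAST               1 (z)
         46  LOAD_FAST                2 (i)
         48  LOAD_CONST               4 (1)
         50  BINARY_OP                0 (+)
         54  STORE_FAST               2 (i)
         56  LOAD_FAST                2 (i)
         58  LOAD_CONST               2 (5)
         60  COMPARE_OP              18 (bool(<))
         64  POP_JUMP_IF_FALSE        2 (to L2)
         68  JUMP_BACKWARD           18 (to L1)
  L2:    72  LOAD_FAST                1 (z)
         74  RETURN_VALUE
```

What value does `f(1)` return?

-28

LOAD_FAST_LOAD_FAST a,a → push 1,1
BINARY_OP // → 1 // 1 = 1
LOAD_FAST_LOAD_FAST a,a → push 1,1
BINARY_OP & → 1 & 1 = 1
BINARY_OP + → 1 + 1 = 2
STORE_FAST z → z=2
LOAD_CONST → push 0
STORE_FAST i → i=0
LOAD_FAST i → push 0
LOAD_CONST → push 5
COMPARE_OP bool(<) → 0 vs 5 = True
POP_JUMP_IF_FALSE → pop True; no jump
LOAD_FAST z → push 2
LOAD_CONST → push 6
BINARY_OP - → 2 - 6 = -4
STORE_FAST z → z=-4
LOAD_FAST i → push 0
LOAD_CONST → push 1
BINARY_OP + → 0 + 1 = 1
STORE_FAST i → i=1
LOAD_FAST i → push 1
LOAD_CONST → push 5
COMPARE_OP bool(<) → 1 vs 5 = True
POP_JUMP_IF_FALSE → pop True; no jump
LOAD_FAST z → push -4
LOAD_CONST → push 6
BINARY_OP - → -4 - 6 = -10
STORE_FAST z → z=-10
LOAD_FAST i → push 1
LOAD_CONST → push 1
BINARY_OP + → 1 + 1 = 2
STORE_FAST i → i=2
LOAD_FAST i → push 2
LOAD_CONST → push 5
COMPARE_OP bool(<) → 2 vs 5 = True
POP_JUMP_IF_FALSE → pop True; no jump
LOAD_FAST z → push -10
LOAD_CONST → push 6
BINARY_OP - → -10 - 6 = -16
STORE_FAST z → z=-16
LOAD_FAST i → push 2
LOAD_CONST → push 1
BINARY_OP + → 2 + 1 = 3
STORE_FAST i → i=3
LOAD_FAST i → push 3
LOAD_CONST → push 5
COMPARE_OP bool(<) → 3 vs 5 = True
POP_JUMP_IF_FALSE → pop True; no jump
LOAD_FAST z → push -16
LOAD_CONST → push 6
BINARY_OP - → -16 - 6 = -22
STORE_FAST z → z=-22
LOAD_FAST i → push 3
LOAD_CONST → push 1
BINARY_OP + → 3 + 1 = 4
STORE_FAST i → i=4
LOAD_FAST i → push 4
LOAD_CONST → push 5
COMPARE_OP bool(<) → 4 vs 5 = True
POP_JUMP_IF_FALSE → pop True; no jump
LOAD_FAST z → push -22
LOAD_CONST → push 6
BINARY_OP - → -22 - 6 = -28
STORE_FAST z → z=-28
LOAD_FAST i → push 4
LOAD_CONST → push 1
BINARY_OP + → 4 + 1 = 5
STORE_FAST i → i=5
LOAD_FAST i → push 5
LOAD_CONST → push 5
COMPARE_OP bool(<) → 5 vs 5 = False
POP_JUMP_IF_FALSE → pop False; jump
LOAD_FAST z → push -28
RETURN_VALUE → return -28.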